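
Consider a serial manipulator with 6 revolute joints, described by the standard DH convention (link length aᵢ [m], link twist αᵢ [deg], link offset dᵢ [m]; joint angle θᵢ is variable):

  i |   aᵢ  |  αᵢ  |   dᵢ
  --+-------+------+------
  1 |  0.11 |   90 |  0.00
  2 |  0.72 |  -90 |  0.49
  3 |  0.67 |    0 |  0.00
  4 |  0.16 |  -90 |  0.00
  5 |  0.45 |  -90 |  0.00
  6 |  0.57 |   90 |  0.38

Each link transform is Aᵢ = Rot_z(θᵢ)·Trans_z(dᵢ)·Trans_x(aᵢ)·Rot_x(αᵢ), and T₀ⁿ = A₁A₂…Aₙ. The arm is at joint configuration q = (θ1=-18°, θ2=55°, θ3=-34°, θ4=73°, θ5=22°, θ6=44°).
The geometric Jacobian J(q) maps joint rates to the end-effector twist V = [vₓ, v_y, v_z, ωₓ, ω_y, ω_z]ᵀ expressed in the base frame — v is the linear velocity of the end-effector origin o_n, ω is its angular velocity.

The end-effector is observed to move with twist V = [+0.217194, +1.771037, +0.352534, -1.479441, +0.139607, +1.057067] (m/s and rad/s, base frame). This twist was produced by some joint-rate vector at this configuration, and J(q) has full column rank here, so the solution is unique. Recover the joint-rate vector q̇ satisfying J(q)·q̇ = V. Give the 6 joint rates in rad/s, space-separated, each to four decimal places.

-0.3860 -0.0070 0.9880 0.8700 -0.4780 -0.1700

o_n = [1.6035, -1.2144, 1.3809]
J₁: ẑ×o_n = [1.2144, 1.6035, -0.0000], ω = ẑ
J2: z=[-0.3090, -0.9511, 0.0000] o=[0.1046, -0.0340, 0.0000] → [-1.3133, 0.4267, 1.7903, -0.3090, -0.9511, 0.0000]
J3: z=[-0.7791, 0.2531, 0.5736] o=[0.3460, -0.6276, 0.5898] → [0.5368, 1.3376, 0.1388, -0.7791, 0.2531, 0.5736]
J4: z=[-0.7791, 0.2531, 0.5736] o=[0.5332, -1.0824, 1.0448] → [0.1608, 0.8758, -0.1681, -0.7791, 0.2531, 0.5736]
J5: z=[-0.1031, 0.8507, -0.5155] o=[0.6321, -1.0087, 1.1466] → [0.0932, -0.4766, -0.8051, -0.1031, 0.8507, -0.5155]
J6: z=[0.4907, -0.4073, -0.7703] o=[1.0215, -0.8591, 1.3156] → [-0.3003, -0.4804, 0.0627, 0.4907, -0.4073, -0.7703]
q̇ = J⁺·V = [-0.3860, -0.0070, 0.9880, 0.8700, -0.4780, -0.1700]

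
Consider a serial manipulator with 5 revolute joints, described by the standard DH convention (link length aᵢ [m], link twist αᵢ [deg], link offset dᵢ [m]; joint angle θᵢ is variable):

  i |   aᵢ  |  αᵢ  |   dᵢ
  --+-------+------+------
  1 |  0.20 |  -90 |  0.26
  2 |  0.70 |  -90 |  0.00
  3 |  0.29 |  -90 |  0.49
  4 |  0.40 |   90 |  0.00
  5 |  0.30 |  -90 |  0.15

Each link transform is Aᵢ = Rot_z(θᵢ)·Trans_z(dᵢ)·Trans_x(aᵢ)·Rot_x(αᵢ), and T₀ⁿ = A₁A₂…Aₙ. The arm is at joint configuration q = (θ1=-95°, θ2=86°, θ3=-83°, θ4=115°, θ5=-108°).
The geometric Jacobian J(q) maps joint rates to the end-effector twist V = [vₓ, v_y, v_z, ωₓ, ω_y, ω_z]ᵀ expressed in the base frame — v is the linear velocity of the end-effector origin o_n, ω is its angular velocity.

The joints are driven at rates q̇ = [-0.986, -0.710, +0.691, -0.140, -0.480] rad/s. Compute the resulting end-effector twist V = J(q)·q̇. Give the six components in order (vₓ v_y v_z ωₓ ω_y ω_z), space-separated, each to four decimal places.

0.1392 -0.5616 -0.3746 -1.0416 0.9997 -0.8568

o_n = [0.3201, -0.1122, -0.2021]
J₁: ẑ×o_n = [0.1122, 0.3201, -0.0000], ω = ẑ
J2: z=[0.9962, -0.0872, 0.0000] o=[-0.0174, -0.1992, 0.2600] → [0.0403, 0.4604, 0.1162, 0.9962, -0.0872, 0.0000]
J3: z=[0.0869, 0.9938, -0.0698] o=[-0.0217, -0.2479, -0.4383] → [0.2442, -0.0444, -0.3278, 0.0869, 0.9938, -0.0698]
J4: z=[-0.1274, -0.0584, -0.9901] o=[0.3074, 0.2115, -0.5077] → [-0.3383, 0.0264, 0.0420, -0.1274, -0.0584, -0.9901]
J5: z=[0.8587, -0.5061, -0.0807] o=[0.1089, -0.1327, -0.4619] → [-0.1298, -0.2401, 0.1245, 0.8587, -0.5061, -0.0807]
V = J·q̇ = [0.1392, -0.5616, -0.3746, -1.0416, 0.9997, -0.8568]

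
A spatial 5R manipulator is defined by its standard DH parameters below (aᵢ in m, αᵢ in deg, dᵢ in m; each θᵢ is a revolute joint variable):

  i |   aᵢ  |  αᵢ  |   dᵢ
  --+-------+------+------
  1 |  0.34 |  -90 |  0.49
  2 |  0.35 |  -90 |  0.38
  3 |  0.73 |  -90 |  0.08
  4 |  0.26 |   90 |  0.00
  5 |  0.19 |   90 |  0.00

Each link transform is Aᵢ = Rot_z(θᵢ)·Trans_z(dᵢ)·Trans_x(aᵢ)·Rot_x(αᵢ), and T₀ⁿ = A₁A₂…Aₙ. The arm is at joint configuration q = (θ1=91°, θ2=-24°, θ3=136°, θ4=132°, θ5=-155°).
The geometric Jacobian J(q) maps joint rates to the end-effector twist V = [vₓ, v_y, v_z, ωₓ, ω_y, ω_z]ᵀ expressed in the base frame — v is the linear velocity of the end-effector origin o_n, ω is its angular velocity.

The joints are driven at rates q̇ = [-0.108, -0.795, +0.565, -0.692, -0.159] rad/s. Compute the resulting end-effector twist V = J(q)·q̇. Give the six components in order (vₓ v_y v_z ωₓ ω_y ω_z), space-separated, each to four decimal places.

o_n = [0.1392, 0.2781, 0.4452]
J₁: ẑ×o_n = [-0.2781, 0.1392, 0.0000], ω = ẑ
J2: z=[-0.9998, -0.0175, 0.0000] o=[-0.0059, 0.3399, 0.4900] → [0.0008, -0.0448, 0.0644, -0.9998, -0.0175, 0.0000]
J3: z=[-0.0071, 0.4067, -0.9135] o=[-0.3915, 0.6530, 0.6324] → [-0.4187, -0.4861, -0.2132, -0.0071, 0.4067, -0.9135]
J4: z=[-0.7082, -0.6471, -0.2825] o=[0.1234, 0.2147, 0.3457] → [-0.0465, 0.0660, -0.0346, -0.7082, -0.6471, -0.2825]
J5: z=[0.5294, -0.7514, 0.3939] o=[0.0019, 0.2484, 0.5731] → [0.0844, 0.1218, 0.1189, 0.5294, -0.7514, 0.3939]
V = J·q̇ = [-0.1884, -0.3191, -0.1666, 1.1967, 0.8109, -0.4913]

-0.1884 -0.3191 -0.1666 1.1967 0.8109 -0.4913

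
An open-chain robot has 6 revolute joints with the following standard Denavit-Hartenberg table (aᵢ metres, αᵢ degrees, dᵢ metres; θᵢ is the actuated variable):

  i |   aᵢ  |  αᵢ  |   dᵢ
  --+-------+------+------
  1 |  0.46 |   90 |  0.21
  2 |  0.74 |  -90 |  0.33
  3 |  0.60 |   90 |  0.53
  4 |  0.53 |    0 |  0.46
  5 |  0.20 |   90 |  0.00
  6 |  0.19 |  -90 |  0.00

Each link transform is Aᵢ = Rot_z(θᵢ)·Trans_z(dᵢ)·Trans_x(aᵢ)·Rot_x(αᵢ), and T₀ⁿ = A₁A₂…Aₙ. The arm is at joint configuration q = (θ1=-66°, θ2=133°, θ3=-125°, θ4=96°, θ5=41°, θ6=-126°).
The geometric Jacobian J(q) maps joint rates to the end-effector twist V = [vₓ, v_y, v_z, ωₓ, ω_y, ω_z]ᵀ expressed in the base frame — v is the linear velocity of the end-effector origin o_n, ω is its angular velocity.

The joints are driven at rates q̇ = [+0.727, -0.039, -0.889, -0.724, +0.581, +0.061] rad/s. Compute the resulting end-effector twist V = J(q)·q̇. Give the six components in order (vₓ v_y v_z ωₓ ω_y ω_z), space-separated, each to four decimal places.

0.0517 -0.6466 -0.2986 0.1549 -0.5374 1.3711

o_n = [-0.7048, 0.2368, -0.3957]
J₁: ẑ×o_n = [-0.2368, -0.7048, 0.0000], ω = ẑ
J2: z=[-0.9135, -0.4067, 0.0000] o=[0.1871, -0.4202, 0.2100] → [0.2463, -0.5533, -0.9630, -0.9135, -0.4067, 0.0000]
J3: z=[-0.2975, 0.6681, -0.6820] o=[-0.3196, -0.0934, 0.7512] → [-0.5411, -0.0785, 0.1591, -0.2975, 0.6681, -0.6820]
J4: z=[0.7512, -0.2771, -0.5991] o=[-0.8308, -0.1536, 0.1381] → [0.3818, 0.3254, 0.3282, 0.7512, -0.2771, -0.5991]
J5: z=[0.7512, -0.2771, -0.5991] o=[-0.6094, 0.1093, -0.4738] → [0.0547, -0.0016, 0.0693, 0.7512, -0.2771, -0.5991]
J6: z=[-0.6194, 0.0177, -0.7849] o=[-0.5638, 0.3015, -0.5054] → [-0.0488, 0.1786, 0.0426, -0.6194, 0.0177, -0.7849]
V = J·q̇ = [0.0517, -0.6466, -0.2986, 0.1549, -0.5374, 1.3711]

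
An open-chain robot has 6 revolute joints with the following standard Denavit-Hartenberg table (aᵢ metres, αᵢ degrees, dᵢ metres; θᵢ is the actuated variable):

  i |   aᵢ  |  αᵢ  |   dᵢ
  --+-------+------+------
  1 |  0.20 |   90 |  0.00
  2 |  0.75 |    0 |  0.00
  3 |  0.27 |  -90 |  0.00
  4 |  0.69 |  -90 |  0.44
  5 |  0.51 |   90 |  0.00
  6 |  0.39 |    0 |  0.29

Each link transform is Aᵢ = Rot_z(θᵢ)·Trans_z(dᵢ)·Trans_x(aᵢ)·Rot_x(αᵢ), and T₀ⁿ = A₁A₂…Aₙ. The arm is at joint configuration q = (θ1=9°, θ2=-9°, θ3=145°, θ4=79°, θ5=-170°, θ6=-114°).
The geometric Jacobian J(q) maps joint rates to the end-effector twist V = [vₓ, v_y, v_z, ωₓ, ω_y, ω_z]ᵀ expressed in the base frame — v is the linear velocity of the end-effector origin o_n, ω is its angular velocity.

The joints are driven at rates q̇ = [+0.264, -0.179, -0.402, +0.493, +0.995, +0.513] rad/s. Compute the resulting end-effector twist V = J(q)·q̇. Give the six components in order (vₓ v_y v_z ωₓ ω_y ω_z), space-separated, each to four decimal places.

-0.0945 -0.1476 -0.1432 0.6075 0.7881 -0.4175

o_n = [0.2668, 0.2652, 0.1971]
J₁: ẑ×o_n = [-0.2652, 0.2668, 0.0000], ω = ẑ
J2: z=[0.1564, -0.9877, 0.0000] o=[0.1975, 0.0313, 0.0000] → [-0.1947, -0.0308, 0.1050, 0.1564, -0.9877, 0.0000]
J3: z=[0.1564, -0.9877, 0.0000] o=[0.9292, 0.1472, -0.1173] → [-0.3106, -0.0492, -0.6357, 0.1564, -0.9877, 0.0000]
J4: z=[-0.6861, -0.1087, -0.7193] o=[0.7374, 0.1168, 0.0702] → [0.0930, 0.4255, -0.1530, -0.6861, -0.1087, -0.7193]
J5: z=[0.6676, 0.2989, -0.6819] o=[0.2360, 0.7231, -0.1548] → [-0.2070, -0.2560, -0.3149, 0.6676, 0.2989, -0.6819]
J6: z=[0.7259, -0.0576, 0.6854] o=[0.3204, 0.2373, -0.2851] → [-0.0469, -0.3868, 0.0172, 0.7259, -0.0576, 0.6854]
V = J·q̇ = [-0.0945, -0.1476, -0.1432, 0.6075, 0.7881, -0.4175]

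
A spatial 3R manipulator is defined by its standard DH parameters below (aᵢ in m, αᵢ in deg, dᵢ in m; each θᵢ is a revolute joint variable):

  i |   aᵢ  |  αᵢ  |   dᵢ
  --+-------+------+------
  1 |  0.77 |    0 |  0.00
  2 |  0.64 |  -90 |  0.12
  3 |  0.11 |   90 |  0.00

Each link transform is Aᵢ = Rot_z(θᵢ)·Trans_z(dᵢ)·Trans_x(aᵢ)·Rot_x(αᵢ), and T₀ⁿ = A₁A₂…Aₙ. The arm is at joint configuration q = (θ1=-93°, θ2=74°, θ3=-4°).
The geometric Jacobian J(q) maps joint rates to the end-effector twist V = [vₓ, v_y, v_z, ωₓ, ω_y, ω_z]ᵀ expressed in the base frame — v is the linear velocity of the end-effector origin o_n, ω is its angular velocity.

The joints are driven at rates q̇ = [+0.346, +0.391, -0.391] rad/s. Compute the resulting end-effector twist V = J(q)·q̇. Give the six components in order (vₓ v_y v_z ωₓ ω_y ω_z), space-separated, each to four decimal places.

o_n = [0.6686, -1.0130, 0.1277]
J₁: ẑ×o_n = [1.0130, 0.6686, -0.0000], ω = ẑ
J2: z=[0.0000, 0.0000, 1.0000] o=[-0.0403, -0.7689, 0.0000] → [0.2441, 0.7089, -0.0000, 0.0000, 0.0000, 1.0000]
J3: z=[0.3256, 0.9455, 0.0000] o=[0.5648, -0.9773, 0.1200] → [0.0073, -0.0025, -0.1097, 0.3256, 0.9455, 0.0000]
V = J·q̇ = [0.4431, 0.5095, 0.0429, -0.1273, -0.3697, 0.7370]

0.4431 0.5095 0.0429 -0.1273 -0.3697 0.7370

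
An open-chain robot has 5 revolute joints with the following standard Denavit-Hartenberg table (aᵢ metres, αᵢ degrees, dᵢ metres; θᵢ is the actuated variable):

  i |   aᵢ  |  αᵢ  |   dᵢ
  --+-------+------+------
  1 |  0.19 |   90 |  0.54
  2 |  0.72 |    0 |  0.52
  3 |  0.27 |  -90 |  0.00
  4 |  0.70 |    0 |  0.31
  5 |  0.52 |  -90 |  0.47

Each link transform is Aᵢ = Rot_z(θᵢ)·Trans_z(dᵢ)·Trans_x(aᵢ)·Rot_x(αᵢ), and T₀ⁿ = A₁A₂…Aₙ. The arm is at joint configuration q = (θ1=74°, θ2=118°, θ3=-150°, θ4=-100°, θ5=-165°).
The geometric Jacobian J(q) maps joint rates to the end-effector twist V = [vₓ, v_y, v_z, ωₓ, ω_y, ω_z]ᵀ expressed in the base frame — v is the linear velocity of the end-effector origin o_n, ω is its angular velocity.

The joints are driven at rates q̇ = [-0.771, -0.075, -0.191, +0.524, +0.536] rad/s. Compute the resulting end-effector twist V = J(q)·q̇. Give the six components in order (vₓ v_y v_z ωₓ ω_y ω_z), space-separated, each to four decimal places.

0.2357 -0.5703 -0.0083 -0.1009 0.6133 0.1279

o_n = [0.7618, 0.1485, 1.7826]
J₁: ẑ×o_n = [-0.1485, 0.7618, 0.0000], ω = ẑ
J2: z=[0.9613, -0.2756, 0.0000] o=[0.0524, 0.1826, 0.5400] → [-0.3425, -1.1944, 0.1628, 0.9613, -0.2756, 0.0000]
J3: z=[0.9613, -0.2756, 0.0000] o=[0.4591, -0.2856, 1.1757] → [-0.1673, -0.5833, 0.5008, 0.9613, -0.2756, 0.0000]
J4: z=[0.1461, 0.5094, 0.8480] o=[0.5222, -0.0655, 1.0326] → [0.2005, 0.0937, -0.0908, 0.1461, 0.5094, 0.8480]
J5: z=[0.1461, 0.5094, 0.8480] o=[1.2017, -0.1967, 1.3600] → [-0.0775, -0.4348, 0.2745, 0.1461, 0.5094, 0.8480]
V = J·q̇ = [0.2357, -0.5703, -0.0083, -0.1009, 0.6133, 0.1279]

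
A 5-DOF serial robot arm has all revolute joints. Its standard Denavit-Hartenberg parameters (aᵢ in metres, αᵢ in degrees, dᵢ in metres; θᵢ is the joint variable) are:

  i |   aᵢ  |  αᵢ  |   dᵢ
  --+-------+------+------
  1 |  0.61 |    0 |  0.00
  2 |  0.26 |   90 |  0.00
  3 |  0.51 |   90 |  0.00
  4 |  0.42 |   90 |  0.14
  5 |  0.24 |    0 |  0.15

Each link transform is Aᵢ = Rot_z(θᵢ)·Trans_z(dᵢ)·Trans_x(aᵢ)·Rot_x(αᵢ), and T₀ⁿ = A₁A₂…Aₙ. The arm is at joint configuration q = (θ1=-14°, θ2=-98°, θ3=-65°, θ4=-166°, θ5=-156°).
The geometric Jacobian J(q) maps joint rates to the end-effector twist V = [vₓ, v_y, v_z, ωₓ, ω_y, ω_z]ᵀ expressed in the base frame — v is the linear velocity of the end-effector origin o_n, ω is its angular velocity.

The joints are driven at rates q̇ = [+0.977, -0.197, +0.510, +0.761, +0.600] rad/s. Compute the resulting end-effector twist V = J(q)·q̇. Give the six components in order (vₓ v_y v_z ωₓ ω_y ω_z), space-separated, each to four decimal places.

o_n = [0.3748, -0.4260, -0.2707]
J₁: ẑ×o_n = [0.4260, 0.3748, -0.0000], ω = ẑ
J2: z=[0.0000, 0.0000, 1.0000] o=[0.5919, -0.1476, 0.0000] → [0.2784, -0.2171, 0.0000, 0.0000, 0.0000, 1.0000]
J3: z=[-0.9272, 0.3746, 0.0000] o=[0.4945, -0.3886, 0.0000] → [-0.1014, -0.2510, 0.0795, -0.9272, 0.3746, 0.0000]
J4: z=[0.3395, 0.8403, -0.4226] o=[0.4137, -0.5885, -0.4622] → [0.2296, -0.0486, 0.0879, 0.3395, 0.8403, -0.4226]
J5: z=[-0.8613, 0.4583, 0.2193] o=[0.6200, -0.3492, -0.1520] → [-0.0375, -0.1560, 0.1785, -0.8613, 0.4583, 0.2193]
V = J·q̇ = [0.4618, 0.1504, 0.2145, -0.7313, 1.1055, 0.5899]

0.4618 0.1504 0.2145 -0.7313 1.1055 0.5899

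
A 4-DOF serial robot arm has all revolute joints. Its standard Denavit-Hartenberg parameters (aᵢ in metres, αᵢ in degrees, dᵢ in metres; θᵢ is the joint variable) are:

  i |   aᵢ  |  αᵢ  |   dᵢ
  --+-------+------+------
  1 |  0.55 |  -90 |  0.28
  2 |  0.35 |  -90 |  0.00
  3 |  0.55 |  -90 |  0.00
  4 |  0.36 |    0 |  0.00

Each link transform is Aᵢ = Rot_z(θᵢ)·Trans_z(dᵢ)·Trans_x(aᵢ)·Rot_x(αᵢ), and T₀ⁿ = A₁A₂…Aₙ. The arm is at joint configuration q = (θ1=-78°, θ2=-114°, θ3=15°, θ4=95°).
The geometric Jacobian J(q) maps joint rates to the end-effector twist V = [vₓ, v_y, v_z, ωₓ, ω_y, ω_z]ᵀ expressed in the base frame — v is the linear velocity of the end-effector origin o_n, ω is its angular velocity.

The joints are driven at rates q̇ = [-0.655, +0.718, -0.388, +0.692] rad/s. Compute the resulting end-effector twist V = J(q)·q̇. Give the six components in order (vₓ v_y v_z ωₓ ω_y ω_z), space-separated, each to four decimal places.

o_n = [-0.1570, 0.0931, 0.9115]
J₁: ẑ×o_n = [-0.0931, -0.1570, 0.0000], ω = ẑ
J2: z=[0.9781, 0.2079, 0.0000] o=[0.1144, -0.5380, 0.2800] → [0.1313, -0.6177, 0.6737, 0.9781, 0.2079, 0.0000]
J3: z=[0.1899, -0.8936, 0.4067] o=[0.0848, -0.3987, 0.5997] → [-0.4787, -0.1576, -0.1226, 0.1899, -0.8936, 0.4067]
J4: z=[-0.9229, -0.3038, -0.2364] o=[-0.0994, -0.2170, 1.0851] → [0.1260, -0.1466, -0.3037, -0.9229, -0.3038, -0.2364]
V = J·q̇ = [0.4282, -0.3810, 0.3212, -0.0101, 0.2858, -0.9764]

0.4282 -0.3810 0.3212 -0.0101 0.2858 -0.9764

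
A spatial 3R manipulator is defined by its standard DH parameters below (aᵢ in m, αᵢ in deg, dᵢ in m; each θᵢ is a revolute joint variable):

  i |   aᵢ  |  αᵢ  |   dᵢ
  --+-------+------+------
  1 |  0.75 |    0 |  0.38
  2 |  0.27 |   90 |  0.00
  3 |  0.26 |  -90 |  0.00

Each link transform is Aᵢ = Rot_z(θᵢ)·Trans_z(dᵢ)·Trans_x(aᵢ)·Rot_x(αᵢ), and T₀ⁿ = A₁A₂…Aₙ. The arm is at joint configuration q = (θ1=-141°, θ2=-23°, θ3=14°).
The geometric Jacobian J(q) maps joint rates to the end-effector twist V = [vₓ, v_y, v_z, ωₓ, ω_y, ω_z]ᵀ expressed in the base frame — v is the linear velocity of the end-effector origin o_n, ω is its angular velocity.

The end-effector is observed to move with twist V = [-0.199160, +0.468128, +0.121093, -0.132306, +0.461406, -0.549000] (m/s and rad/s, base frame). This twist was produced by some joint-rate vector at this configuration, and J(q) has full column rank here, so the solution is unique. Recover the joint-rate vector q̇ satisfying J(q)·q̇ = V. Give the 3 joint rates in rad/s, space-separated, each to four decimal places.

-0.3160 -0.2330 0.4800

o_n = [-1.0849, -0.6159, 0.4429]
J₁: ẑ×o_n = [0.6159, -1.0849, 0.0000], ω = ẑ
J2: z=[0.0000, 0.0000, 1.0000] o=[-0.5829, -0.4720, 0.3800] → [0.1440, -0.5020, 0.0000, 0.0000, 0.0000, 1.0000]
J3: z=[-0.2756, 0.9613, 0.0000] o=[-0.8424, -0.5464, 0.3800] → [0.0605, 0.0173, 0.2523, -0.2756, 0.9613, 0.0000]
q̇ = J⁺·V = [-0.3160, -0.2330, 0.4800]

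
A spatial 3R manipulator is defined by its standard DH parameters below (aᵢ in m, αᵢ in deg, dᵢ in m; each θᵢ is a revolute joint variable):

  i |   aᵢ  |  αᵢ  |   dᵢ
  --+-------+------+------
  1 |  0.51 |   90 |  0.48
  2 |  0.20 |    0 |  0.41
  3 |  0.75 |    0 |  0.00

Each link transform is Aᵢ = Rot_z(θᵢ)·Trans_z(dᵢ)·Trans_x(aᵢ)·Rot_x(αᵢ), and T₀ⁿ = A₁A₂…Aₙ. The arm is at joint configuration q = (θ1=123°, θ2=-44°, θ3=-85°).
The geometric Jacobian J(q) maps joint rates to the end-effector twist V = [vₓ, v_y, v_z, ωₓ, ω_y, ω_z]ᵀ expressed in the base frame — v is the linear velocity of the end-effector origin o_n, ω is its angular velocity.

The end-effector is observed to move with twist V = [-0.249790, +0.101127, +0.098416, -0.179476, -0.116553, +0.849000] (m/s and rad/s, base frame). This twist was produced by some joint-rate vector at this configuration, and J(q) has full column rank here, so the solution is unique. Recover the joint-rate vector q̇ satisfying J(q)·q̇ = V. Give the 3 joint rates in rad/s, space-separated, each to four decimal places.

0.8490 -0.0180 -0.1960

o_n = [0.2448, 0.3758, -0.2418]
J₁: ẑ×o_n = [-0.3758, 0.2448, 0.0000], ω = ẑ
J2: z=[0.8387, 0.5446, 0.0000] o=[-0.2778, 0.4277, 0.4800] → [-0.3931, 0.6053, -0.3281, 0.8387, 0.5446, 0.0000]
J3: z=[0.8387, 0.5446, 0.0000] o=[-0.0123, 0.7717, 0.3411] → [-0.3174, 0.4888, -0.4720, 0.8387, 0.5446, 0.0000]
q̇ = J⁺·V = [0.8490, -0.0180, -0.1960]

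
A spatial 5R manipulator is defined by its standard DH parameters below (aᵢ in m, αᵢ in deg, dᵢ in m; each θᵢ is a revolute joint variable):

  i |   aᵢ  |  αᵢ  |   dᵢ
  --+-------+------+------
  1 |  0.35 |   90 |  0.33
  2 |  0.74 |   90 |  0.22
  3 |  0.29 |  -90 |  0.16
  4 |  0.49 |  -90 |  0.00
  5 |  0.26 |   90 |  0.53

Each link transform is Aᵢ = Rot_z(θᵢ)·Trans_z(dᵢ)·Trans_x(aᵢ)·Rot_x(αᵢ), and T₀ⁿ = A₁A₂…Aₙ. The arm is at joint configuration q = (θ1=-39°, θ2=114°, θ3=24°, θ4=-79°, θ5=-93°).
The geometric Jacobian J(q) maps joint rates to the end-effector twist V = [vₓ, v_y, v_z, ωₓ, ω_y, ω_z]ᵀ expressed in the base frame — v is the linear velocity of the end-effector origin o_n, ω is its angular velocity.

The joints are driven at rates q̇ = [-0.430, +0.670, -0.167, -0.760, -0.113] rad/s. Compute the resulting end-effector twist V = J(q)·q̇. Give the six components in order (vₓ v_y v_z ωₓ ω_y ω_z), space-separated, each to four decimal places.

-0.6362 0.6882 -0.0422 -0.1253 0.1907 -0.2993

o_n = [-0.3333, -0.7900, 1.8758]
J₁: ẑ×o_n = [0.7900, -0.3333, 0.0000], ω = ẑ
J2: z=[-0.6293, -0.7771, 0.0000] o=[0.2720, -0.2203, 0.3300] → [-1.2013, 0.9728, -0.1119, -0.6293, -0.7771, 0.0000]
J3: z=[0.7100, -0.5749, 0.4067] o=[-0.1004, -0.2018, 1.0060] → [-0.2608, -0.7123, -0.5515, 0.7100, -0.5749, 0.4067]
J4: z=[-0.4463, -0.8141, -0.3716] o=[-0.1447, -0.3177, 1.3131] → [-0.6336, 0.3212, 0.0573, -0.4463, -0.8141, -0.3716]
J5: z=[-0.6702, 0.0290, 0.7416] o=[0.1458, -0.6019, 1.5868] → [0.1479, -0.1617, 0.1400, -0.6702, 0.0290, 0.7416]
V = J·q̇ = [-0.6362, 0.6882, -0.0422, -0.1253, 0.1907, -0.2993]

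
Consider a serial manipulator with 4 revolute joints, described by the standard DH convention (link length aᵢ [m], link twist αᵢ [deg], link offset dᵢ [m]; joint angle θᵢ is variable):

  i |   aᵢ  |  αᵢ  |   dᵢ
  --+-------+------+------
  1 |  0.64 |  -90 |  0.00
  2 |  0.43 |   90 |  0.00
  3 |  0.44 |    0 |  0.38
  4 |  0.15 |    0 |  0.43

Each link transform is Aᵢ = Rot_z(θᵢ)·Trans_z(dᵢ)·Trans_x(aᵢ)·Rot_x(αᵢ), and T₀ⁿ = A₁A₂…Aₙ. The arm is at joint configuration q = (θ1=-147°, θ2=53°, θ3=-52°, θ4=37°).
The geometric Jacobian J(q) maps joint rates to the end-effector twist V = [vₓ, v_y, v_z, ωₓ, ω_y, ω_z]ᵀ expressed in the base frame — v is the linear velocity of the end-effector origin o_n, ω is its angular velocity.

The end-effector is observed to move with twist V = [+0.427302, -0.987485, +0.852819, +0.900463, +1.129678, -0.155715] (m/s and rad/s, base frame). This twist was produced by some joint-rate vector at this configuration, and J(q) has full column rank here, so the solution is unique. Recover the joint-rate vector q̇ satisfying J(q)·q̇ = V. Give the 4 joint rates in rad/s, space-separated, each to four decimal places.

0.8770 -0.4570 -0.9800 -0.7360

o_n = [-1.7162, -0.6548, -0.1880]
J₁: ẑ×o_n = [0.6548, -1.7162, 0.0000], ω = ẑ
J2: z=[0.5446, -0.8387, 0.0000] o=[-0.5367, -0.3486, 0.0000] → [0.1577, 0.1024, -1.1559, 0.5446, -0.8387, 0.0000]
J3: z=[-0.6698, -0.4350, 0.6018] o=[-0.7538, -0.4895, -0.3434] → [0.0319, -0.4751, -0.3079, -0.6698, -0.4350, 0.6018]
J4: z=[-0.6698, -0.4350, 0.6018] o=[-1.3339, -0.4528, -0.3311] → [0.0593, -0.1342, -0.0310, -0.6698, -0.4350, 0.6018]
q̇ = J⁺·V = [0.8770, -0.4570, -0.9800, -0.7360]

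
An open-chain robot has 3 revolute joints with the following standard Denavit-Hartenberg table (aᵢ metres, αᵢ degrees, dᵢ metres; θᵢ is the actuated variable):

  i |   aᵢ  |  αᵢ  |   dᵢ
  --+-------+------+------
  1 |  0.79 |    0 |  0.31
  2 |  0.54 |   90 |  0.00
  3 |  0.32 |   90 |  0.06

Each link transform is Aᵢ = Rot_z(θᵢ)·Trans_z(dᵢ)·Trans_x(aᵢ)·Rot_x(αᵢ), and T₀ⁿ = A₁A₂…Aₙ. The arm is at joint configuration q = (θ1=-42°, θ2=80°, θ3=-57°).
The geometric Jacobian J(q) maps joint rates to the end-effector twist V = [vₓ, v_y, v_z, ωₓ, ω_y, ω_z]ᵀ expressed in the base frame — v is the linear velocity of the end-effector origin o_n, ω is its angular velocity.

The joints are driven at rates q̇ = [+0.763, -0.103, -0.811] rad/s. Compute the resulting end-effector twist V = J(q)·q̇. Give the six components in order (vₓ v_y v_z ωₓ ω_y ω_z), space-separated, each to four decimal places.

-0.0272 0.7098 -0.1413 -0.4993 0.6391 0.6600

o_n = [1.1869, -0.1361, 0.0416]
J₁: ẑ×o_n = [0.1361, 1.1869, -0.0000], ω = ẑ
J2: z=[0.0000, 0.0000, 1.0000] o=[0.5871, -0.5286, 0.3100] → [-0.3925, 0.5998, 0.0000, 0.0000, 0.0000, 1.0000]
J3: z=[0.6157, -0.7880, 0.0000] o=[1.0126, -0.1962, 0.3100] → [0.2115, 0.1652, 0.1743, 0.6157, -0.7880, 0.0000]
V = J·q̇ = [-0.0272, 0.7098, -0.1413, -0.4993, 0.6391, 0.6600]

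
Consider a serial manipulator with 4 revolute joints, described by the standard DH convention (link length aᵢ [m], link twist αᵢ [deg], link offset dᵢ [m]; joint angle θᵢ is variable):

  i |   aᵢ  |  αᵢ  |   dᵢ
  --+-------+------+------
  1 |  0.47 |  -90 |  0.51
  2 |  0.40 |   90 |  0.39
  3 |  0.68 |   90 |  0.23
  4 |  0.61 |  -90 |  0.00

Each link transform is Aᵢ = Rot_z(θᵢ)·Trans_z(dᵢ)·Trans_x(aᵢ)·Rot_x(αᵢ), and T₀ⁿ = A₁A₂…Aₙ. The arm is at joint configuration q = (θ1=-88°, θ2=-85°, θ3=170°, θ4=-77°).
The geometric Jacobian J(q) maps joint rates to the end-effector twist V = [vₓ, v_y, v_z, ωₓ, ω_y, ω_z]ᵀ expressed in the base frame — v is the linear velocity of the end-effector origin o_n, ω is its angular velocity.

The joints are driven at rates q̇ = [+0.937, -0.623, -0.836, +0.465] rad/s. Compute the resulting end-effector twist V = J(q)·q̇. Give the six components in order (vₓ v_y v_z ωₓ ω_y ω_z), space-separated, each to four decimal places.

o_n = [0.5594, -0.7786, 0.0750]
J₁: ẑ×o_n = [0.7786, 0.5594, -0.0000], ω = ẑ
J2: z=[0.9994, 0.0349, 0.0000] o=[0.0164, -0.4697, 0.5100] → [-0.0152, 0.4348, -0.3277, 0.9994, 0.0349, 0.0000]
J3: z=[-0.0348, 0.9956, 0.0872] o=[0.4074, -0.4909, 0.9085] → [-0.8047, -0.0157, -0.1414, -0.0348, 0.9956, 0.0872]
J4: z=[0.9847, 0.0192, 0.1730] o=[0.5154, -0.1995, 0.2614] → [0.0966, 0.1912, -0.5711, 0.9847, 0.0192, 0.1730]
V = J·q̇ = [1.4567, 0.3554, 0.0568, -0.1357, -0.8451, 0.9446]

1.4567 0.3554 0.0568 -0.1357 -0.8451 0.9446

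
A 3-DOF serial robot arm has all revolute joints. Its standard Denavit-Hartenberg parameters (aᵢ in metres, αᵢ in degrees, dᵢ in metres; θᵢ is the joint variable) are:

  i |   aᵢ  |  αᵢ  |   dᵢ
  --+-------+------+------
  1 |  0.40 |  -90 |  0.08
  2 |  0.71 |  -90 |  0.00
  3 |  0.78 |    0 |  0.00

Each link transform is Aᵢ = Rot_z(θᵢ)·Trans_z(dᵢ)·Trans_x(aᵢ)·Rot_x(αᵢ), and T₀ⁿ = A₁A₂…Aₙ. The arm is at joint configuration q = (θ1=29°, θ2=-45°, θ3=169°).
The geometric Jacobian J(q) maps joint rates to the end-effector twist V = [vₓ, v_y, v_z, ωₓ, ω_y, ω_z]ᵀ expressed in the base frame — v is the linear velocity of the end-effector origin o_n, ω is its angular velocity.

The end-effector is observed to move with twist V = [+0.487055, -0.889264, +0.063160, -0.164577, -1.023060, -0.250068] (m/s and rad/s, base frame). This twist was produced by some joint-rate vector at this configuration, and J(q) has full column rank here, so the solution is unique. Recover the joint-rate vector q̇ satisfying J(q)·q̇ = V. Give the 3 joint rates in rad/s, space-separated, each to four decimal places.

-0.8900 -0.8150 -0.9050

o_n = [0.3876, 0.0447, 0.0406]
J₁: ẑ×o_n = [-0.0447, 0.3876, 0.0000], ω = ẑ
J2: z=[-0.4848, 0.8746, 0.0000] o=[0.3498, 0.1939, 0.0800] → [-0.0344, -0.0191, 0.0394, -0.4848, 0.8746, 0.0000]
J3: z=[0.6184, 0.3428, -0.7071] o=[0.7889, 0.4373, 0.5820] → [-0.4632, 0.6186, -0.1052, 0.6184, 0.3428, -0.7071]
q̇ = J⁺·V = [-0.8900, -0.8150, -0.9050]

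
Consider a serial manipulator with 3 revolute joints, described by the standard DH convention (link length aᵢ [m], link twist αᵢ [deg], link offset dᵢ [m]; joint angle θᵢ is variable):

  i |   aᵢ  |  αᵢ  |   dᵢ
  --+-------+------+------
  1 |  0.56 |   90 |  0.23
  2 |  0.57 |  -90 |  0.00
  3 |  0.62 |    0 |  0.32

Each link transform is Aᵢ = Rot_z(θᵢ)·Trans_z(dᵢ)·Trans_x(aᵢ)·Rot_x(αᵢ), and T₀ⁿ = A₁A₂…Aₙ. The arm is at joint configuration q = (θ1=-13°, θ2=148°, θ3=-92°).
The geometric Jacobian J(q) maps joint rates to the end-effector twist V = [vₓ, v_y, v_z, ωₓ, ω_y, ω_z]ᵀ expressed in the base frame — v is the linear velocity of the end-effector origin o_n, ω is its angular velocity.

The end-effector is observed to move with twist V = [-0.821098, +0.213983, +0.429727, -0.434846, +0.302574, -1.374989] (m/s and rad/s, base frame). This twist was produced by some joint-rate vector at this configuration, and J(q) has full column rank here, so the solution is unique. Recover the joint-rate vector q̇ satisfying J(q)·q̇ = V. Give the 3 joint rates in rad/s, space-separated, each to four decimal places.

-0.5880 -0.1970 0.9280

o_n = [-0.2121, -0.5870, 0.2492]
J₁: ẑ×o_n = [0.5870, -0.2121, 0.0000], ω = ẑ
J2: z=[-0.2250, -0.9744, 0.0000] o=[0.5456, -0.1260, 0.2300] → [-0.0187, 0.0043, -0.6346, -0.2250, -0.9744, 0.0000]
J3: z=[-0.5163, 0.1192, -0.8480] o=[0.0746, -0.0172, 0.5321] → [-0.5169, 0.0971, 0.3283, -0.5163, 0.1192, -0.8480]
q̇ = J⁺·V = [-0.5880, -0.1970, 0.9280]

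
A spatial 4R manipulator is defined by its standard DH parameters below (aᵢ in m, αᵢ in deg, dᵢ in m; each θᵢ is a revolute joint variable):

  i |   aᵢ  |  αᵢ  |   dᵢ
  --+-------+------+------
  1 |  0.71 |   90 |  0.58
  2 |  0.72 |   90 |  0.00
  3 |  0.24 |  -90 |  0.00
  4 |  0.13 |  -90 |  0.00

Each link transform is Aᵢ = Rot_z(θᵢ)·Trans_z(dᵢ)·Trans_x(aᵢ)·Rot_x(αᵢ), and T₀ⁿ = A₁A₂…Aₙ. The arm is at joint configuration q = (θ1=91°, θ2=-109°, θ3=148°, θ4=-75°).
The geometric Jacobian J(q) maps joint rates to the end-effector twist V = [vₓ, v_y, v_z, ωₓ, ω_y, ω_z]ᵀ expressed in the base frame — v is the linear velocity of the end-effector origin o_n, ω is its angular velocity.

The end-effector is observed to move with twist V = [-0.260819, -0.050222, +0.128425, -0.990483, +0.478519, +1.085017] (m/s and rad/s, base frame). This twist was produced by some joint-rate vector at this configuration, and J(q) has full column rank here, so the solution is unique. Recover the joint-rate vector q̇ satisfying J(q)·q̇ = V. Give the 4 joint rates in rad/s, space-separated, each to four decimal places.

0.9200 -0.4740 -0.4150 0.5990

o_n = [0.1374, 0.4349, 0.1595]
J₁: ẑ×o_n = [-0.4349, 0.1374, 0.0000], ω = ẑ
J2: z=[0.9998, 0.0175, 0.0000] o=[-0.0124, 0.7099, 0.5800] → [-0.0073, 0.4204, -0.2776, 0.9998, 0.0175, 0.0000]
J3: z=[0.0165, -0.9454, 0.3256] o=[-0.0083, 0.4755, -0.1008] → [-0.2329, 0.0432, 0.1371, 0.0165, -0.9454, 0.3256]
J4: z=[-0.8509, 0.1577, 0.5010] o=[0.1177, 0.5440, 0.0917] → [0.0654, 0.0676, 0.0897, -0.8509, 0.1577, 0.5010]
q̇ = J⁺·V = [0.9200, -0.4740, -0.4150, 0.5990]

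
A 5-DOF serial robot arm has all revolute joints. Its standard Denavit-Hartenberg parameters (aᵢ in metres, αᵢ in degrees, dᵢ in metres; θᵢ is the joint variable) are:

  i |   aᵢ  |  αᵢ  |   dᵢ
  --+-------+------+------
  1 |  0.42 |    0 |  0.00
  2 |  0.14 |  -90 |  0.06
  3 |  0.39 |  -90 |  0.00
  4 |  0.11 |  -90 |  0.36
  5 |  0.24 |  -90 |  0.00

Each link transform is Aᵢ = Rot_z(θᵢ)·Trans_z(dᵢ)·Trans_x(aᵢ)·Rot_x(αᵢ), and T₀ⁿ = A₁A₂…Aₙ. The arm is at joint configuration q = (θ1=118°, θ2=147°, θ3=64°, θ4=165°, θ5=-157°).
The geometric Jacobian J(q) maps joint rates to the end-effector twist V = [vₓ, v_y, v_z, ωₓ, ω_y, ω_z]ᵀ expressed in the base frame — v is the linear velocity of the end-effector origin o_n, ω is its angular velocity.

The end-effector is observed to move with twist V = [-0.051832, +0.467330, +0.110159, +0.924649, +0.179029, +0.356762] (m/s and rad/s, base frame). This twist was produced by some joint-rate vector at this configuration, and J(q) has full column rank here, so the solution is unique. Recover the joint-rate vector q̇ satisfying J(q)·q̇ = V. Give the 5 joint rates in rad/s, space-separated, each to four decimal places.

0.1090 0.2940 0.6370 0.2530 0.2780

o_n = [-0.1642, 0.4181, -0.5857]
J₁: ẑ×o_n = [-0.4181, -0.1642, 0.0000], ω = ẑ
J2: z=[0.0000, 0.0000, 1.0000] o=[-0.1972, 0.3708, 0.0000] → [-0.0472, 0.0329, 0.0000, 0.0000, 0.0000, 1.0000]
J3: z=[0.9962, -0.0872, 0.0000] o=[-0.2094, 0.2314, 0.0600] → [0.0563, 0.6433, 0.1899, 0.9962, -0.0872, 0.0000]
J4: z=[0.0783, 0.8954, -0.4384] o=[-0.2243, 0.0611, -0.2905] → [-0.1078, -0.0032, -0.0258, 0.0783, 0.8954, -0.4384]
J5: z=[0.9721, 0.0288, 0.2326] o=[-0.2204, 0.4323, -0.3528] → [-0.0034, 0.2395, -0.0154, 0.9721, 0.0288, 0.2326]
q̇ = J⁺·V = [0.1090, 0.2940, 0.6370, 0.2530, 0.2780]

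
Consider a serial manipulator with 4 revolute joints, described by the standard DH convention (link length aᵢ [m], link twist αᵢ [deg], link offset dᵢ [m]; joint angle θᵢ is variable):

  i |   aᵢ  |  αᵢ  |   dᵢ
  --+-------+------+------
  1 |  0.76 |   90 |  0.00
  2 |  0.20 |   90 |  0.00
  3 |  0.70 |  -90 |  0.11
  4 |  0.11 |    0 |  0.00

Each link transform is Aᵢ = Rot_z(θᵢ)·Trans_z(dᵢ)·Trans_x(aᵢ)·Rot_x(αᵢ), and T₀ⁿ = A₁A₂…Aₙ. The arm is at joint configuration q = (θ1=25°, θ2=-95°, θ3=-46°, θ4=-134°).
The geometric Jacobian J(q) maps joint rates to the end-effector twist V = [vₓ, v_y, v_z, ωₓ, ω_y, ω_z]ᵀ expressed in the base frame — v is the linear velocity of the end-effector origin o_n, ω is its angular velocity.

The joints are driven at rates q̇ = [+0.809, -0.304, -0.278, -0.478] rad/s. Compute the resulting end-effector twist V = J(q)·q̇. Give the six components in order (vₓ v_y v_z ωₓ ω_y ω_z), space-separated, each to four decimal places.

-0.6692 0.2518 0.2213 0.0094 0.7062 1.1273

o_n = [0.2784, 0.6248, -0.6143]
J₁: ẑ×o_n = [-0.6248, 0.2784, 0.0000], ω = ẑ
J2: z=[0.4226, -0.9063, 0.0000] o=[0.6888, 0.3212, 0.0000] → [0.5567, 0.2596, -0.2436, 0.4226, -0.9063, 0.0000]
J3: z=[-0.9029, -0.4210, 0.0872] o=[0.6730, 0.3138, -0.1992] → [0.1476, -0.4091, -0.4469, -0.9029, -0.4210, 0.0872]
J4: z=[0.2368, -0.6561, -0.7166] o=[0.3225, 0.7060, -0.6741] → [-0.0974, 0.0174, -0.0481, 0.2368, -0.6561, -0.7166]
V = J·q̇ = [-0.6692, 0.2518, 0.2213, 0.0094, 0.7062, 1.1273]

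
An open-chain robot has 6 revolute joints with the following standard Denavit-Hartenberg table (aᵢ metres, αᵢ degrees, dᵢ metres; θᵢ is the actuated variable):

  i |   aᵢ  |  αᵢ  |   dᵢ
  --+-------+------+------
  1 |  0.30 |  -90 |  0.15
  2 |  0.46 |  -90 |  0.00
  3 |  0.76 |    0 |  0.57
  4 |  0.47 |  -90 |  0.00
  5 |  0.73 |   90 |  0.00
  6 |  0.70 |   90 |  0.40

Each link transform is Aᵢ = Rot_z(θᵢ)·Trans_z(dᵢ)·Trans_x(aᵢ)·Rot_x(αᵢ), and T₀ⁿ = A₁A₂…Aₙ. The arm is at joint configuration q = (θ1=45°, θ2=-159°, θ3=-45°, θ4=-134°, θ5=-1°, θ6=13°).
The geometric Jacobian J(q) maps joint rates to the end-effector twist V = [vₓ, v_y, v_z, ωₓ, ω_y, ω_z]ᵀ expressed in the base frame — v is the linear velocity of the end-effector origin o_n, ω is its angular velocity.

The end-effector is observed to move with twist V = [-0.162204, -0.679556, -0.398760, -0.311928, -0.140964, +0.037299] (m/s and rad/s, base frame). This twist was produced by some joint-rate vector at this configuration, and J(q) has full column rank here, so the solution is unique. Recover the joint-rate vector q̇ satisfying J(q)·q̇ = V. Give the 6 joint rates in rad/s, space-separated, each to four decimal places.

0.8420 -0.3690 -0.2810 -0.7020 0.4900 0.1170

o_n = [0.5269, 1.5559, 0.7652]
J₁: ẑ×o_n = [-1.5559, 0.5269, 0.0000], ω = ẑ
J2: z=[-0.7071, 0.7071, 0.0000] o=[0.2121, 0.2121, 0.1500] → [0.4350, 0.4350, -1.1728, -0.7071, 0.7071, 0.0000]
J3: z=[0.2534, 0.2534, 0.9336] o=[-0.0915, -0.0915, 0.3148] → [-1.4239, 0.4633, 0.2607, 0.2534, 0.2534, 0.9336]
J4: z=[0.2534, 0.2534, 0.9336] o=[-0.6819, 0.0781, 1.0396] → [-1.4491, 1.1980, 0.0681, 0.2534, 0.2534, 0.9336]
J5: z=[-0.7185, 0.6955, 0.0063] o=[-0.3774, 0.3942, 0.8712] → [-0.0810, -0.0705, -1.4637, -0.7185, 0.6955, 0.0063]
J6: z=[0.2421, 0.2416, 0.9397] o=[0.0985, 0.8882, 0.6215] → [-0.5927, 0.3678, 0.0581, 0.2421, 0.2416, 0.9397]
q̇ = J⁺·V = [0.8420, -0.3690, -0.2810, -0.7020, 0.4900, 0.1170]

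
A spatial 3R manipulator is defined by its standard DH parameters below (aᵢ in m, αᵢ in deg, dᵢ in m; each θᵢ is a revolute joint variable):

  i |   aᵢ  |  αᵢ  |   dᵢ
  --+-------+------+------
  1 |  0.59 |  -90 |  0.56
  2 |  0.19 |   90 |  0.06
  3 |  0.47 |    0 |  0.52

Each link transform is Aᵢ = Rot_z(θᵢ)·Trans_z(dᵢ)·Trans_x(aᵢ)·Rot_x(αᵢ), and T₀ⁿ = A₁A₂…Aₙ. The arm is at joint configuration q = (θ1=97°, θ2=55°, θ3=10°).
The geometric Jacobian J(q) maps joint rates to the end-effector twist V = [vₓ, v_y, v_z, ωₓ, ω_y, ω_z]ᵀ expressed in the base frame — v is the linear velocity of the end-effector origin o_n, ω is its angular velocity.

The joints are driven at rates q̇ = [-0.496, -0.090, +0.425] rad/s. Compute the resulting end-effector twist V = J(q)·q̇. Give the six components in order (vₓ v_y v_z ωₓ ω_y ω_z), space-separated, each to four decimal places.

0.4805 0.1312 0.1005 0.0469 0.3565 -0.2522

o_n = [-0.3100, 1.3628, 0.3235]
J₁: ẑ×o_n = [-1.3628, -0.3100, 0.0000], ω = ẑ
J2: z=[-0.9925, -0.1219, 0.0000] o=[-0.0719, 0.5856, 0.5600] → [0.0288, -0.2348, -0.8004, -0.9925, -0.1219, 0.0000]
J3: z=[-0.0998, 0.8130, 0.5736] o=[-0.1447, 0.6865, 0.4044] → [-0.4537, -0.1029, 0.0669, -0.0998, 0.8130, 0.5736]
V = J·q̇ = [0.4805, 0.1312, 0.1005, 0.0469, 0.3565, -0.2522]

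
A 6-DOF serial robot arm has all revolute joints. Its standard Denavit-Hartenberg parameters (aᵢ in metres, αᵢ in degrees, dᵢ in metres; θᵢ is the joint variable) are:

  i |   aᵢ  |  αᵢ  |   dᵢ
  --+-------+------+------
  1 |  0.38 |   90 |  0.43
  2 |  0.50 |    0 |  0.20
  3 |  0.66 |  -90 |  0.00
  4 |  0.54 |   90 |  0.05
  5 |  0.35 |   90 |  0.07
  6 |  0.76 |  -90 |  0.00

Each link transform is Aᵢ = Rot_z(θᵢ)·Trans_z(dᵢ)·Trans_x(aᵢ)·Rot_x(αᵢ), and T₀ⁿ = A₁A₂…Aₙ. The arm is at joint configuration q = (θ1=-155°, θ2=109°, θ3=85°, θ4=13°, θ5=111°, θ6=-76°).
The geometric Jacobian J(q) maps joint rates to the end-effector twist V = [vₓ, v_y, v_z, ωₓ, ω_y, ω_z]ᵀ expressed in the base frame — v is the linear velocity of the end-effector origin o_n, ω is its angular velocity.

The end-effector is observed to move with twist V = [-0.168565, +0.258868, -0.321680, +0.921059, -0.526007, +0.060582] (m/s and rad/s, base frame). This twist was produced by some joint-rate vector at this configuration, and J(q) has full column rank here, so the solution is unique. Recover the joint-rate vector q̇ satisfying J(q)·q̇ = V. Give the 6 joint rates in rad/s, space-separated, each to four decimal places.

0.2330 -0.9390 0.6550 -0.2690 -0.4240 0.8040

o_n = [0.6535, -0.2787, 0.1651]
J₁: ẑ×o_n = [0.2787, 0.6535, -0.0000], ω = ẑ
J2: z=[-0.4226, 0.9063, 0.0000] o=[-0.3444, -0.1606, 0.4300] → [-0.2401, -0.1119, -0.8545, -0.4226, 0.9063, 0.0000]
J3: z=[-0.4226, 0.9063, 0.0000] o=[-0.2814, 0.0895, 0.9028] → [-0.6685, -0.3117, -0.6917, -0.4226, 0.9063, 0.0000]
J4: z=[-0.2193, -0.1022, -0.9703] o=[0.2990, 0.3601, 0.7431] → [-0.5607, -0.4707, 0.1763, -0.2193, -0.1022, -0.9703]
J5: z=[-0.2140, 0.9753, -0.0544] o=[0.8021, 0.4607, 0.5673] → [-0.4325, -0.0780, 0.3031, -0.2140, 0.9753, -0.0544]
J6: z=[0.8101, 0.1460, -0.5678] o=[0.5961, 0.4710, 0.2760] → [-0.4418, 0.0572, -0.6157, 0.8101, 0.1460, -0.5678]
q̇ = J⁺·V = [0.2330, -0.9390, 0.6550, -0.2690, -0.4240, 0.8040]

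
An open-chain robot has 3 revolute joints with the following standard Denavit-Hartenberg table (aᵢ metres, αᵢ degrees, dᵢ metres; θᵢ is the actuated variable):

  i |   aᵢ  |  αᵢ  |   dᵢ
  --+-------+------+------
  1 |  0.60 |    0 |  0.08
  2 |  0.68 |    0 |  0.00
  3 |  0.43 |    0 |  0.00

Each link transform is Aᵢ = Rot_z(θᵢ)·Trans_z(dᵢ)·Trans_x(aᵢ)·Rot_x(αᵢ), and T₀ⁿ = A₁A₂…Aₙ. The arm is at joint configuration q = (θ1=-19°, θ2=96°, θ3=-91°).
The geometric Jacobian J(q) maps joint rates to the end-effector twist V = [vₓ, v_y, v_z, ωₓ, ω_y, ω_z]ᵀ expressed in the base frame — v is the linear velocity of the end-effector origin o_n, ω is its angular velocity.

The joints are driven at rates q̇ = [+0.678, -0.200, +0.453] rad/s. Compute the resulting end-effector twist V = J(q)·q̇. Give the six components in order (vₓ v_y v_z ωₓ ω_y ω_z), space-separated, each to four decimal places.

-0.0874 0.8462 0.0000 0.0000 0.0000 0.9310

o_n = [1.1375, 0.3632, 0.0800]
J₁: ẑ×o_n = [-0.3632, 1.1375, 0.0000], ω = ẑ
J2: z=[0.0000, 0.0000, 1.0000] o=[0.5673, -0.1953, 0.0800] → [-0.5585, 0.5702, 0.0000, 0.0000, 0.0000, 1.0000]
J3: z=[0.0000, 0.0000, 1.0000] o=[0.7203, 0.4672, 0.0800] → [0.1040, 0.4172, -0.0000, 0.0000, 0.0000, 1.0000]
V = J·q̇ = [-0.0874, 0.8462, 0.0000, 0.0000, 0.0000, 0.9310]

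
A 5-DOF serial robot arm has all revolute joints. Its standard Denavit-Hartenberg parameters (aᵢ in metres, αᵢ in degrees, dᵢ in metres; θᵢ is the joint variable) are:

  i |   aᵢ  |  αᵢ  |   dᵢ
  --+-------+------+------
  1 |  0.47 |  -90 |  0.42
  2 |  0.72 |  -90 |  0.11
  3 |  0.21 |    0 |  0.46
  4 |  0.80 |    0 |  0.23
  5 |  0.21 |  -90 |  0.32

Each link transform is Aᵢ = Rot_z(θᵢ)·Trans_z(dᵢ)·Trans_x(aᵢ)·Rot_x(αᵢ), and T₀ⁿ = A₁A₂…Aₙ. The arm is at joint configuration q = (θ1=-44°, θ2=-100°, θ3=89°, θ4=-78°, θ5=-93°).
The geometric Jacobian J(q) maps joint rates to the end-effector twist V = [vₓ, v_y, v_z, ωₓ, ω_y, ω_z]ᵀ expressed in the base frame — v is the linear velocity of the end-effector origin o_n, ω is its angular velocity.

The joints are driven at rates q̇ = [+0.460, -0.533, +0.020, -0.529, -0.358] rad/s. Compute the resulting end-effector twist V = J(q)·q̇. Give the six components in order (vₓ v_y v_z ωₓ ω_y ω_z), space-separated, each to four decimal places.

0.0580 1.3006 0.2826 -0.9844 0.2097 0.3094

o_n = [0.8304, -0.8640, 2.1102]
J₁: ẑ×o_n = [0.8640, 0.8304, -0.0000], ω = ẑ
J2: z=[0.6947, 0.7193, 0.0000] o=[0.3381, -0.3265, 0.4200] → [1.2158, -1.1741, -0.7276, 0.6947, 0.7193, 0.0000]
J3: z=[0.7084, -0.6841, 0.1736] o=[0.3246, -0.1605, 1.1291] → [-0.5490, -0.6072, -0.1523, 0.7084, -0.6841, 0.1736]
J4: z=[0.7084, -0.6841, 0.1736] o=[0.5041, -0.6258, 1.2125] → [-0.5727, -0.5793, 0.0545, 0.7084, -0.6841, 0.1736]
J5: z=[0.7084, -0.6841, 0.1736] o=[0.4629, -0.7982, 2.0259] → [-0.0463, 0.0041, 0.2048, 0.7084, -0.6841, 0.1736]
V = J·q̇ = [0.0580, 1.3006, 0.2826, -0.9844, 0.2097, 0.3094]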